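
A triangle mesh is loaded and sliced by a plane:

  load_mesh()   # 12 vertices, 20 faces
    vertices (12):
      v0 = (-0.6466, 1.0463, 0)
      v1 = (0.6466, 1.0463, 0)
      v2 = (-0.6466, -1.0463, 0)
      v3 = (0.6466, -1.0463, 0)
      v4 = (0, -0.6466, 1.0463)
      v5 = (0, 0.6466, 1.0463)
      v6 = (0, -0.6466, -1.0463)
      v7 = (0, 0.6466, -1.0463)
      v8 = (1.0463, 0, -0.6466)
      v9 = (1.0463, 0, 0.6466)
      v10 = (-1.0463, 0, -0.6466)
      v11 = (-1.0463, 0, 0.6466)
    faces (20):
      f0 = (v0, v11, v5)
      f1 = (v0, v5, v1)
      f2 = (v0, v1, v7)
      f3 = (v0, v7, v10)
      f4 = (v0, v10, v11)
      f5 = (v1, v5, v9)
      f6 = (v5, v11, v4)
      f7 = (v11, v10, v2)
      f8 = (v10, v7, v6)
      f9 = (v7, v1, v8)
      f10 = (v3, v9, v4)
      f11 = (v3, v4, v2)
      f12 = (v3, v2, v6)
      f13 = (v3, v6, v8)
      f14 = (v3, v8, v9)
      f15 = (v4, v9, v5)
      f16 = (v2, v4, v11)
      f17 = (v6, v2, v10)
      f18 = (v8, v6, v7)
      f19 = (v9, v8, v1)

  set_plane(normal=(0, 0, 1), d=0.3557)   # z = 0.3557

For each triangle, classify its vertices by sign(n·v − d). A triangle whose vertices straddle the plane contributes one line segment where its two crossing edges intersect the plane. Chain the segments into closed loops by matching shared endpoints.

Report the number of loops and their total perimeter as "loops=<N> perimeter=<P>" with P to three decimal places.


loops=1 perimeter=6.210

Straddling triangles (10 of 20):
  (v0,v11,v5) [-++] → (-0.866478, 0.470722, 0.3557)–(-0.426782, 0.910418, 0.3557)  len=0.6218
  (v0,v5,v1) [-+-] → (-0.426782, 0.910418, 0.3557)–(0.426782, 0.910418, 0.3557)  len=0.8536
  (v0,v10,v11) [--+] → (-1.0463, 0, 0.3557)–(-0.866478, 0.470722, 0.3557)  len=0.5039
  (v1,v5,v9) [-++] → (0.426782, 0.910418, 0.3557)–(0.866478, 0.470722, 0.3557)  len=0.6218
  (v11,v10,v2) [+--] → (-1.0463, 0, 0.3557)–(-0.866478, -0.470722, 0.3557)  len=0.5039
  (v3,v9,v4) [-++] → (0.866478, -0.470722, 0.3557)–(0.426782, -0.910418, 0.3557)  len=0.6218
  (v3,v4,v2) [-+-] → (0.426782, -0.910418, 0.3557)–(-0.426782, -0.910418, 0.3557)  len=0.8536
  (v3,v8,v9) [--+] → (1.0463, 0, 0.3557)–(0.866478, -0.470722, 0.3557)  len=0.5039
  (v2,v4,v11) [-++] → (-0.426782, -0.910418, 0.3557)–(-0.866478, -0.470722, 0.3557)  len=0.6218
  (v9,v8,v1) [+--] → (1.0463, 0, 0.3557)–(0.866478, 0.470722, 0.3557)  len=0.5039

Chained into 1 loop(s):
  loop 1: 10 segments, perimeter = 6.2100
Total perimeter = 6.210


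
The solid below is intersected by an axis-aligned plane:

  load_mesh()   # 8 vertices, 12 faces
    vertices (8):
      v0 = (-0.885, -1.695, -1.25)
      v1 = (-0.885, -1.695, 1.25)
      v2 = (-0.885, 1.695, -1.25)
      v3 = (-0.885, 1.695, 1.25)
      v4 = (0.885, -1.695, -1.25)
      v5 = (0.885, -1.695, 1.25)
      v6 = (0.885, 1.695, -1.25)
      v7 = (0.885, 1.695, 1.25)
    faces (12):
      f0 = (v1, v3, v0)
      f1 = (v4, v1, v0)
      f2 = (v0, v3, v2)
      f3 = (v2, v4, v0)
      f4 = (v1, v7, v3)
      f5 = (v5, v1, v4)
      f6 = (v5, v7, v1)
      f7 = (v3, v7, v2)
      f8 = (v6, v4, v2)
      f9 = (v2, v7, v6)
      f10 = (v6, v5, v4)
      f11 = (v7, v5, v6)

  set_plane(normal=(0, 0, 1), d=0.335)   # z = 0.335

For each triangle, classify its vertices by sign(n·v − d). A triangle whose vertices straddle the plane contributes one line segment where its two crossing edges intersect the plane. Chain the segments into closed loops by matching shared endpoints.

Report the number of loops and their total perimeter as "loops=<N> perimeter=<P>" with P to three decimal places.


loops=1 perimeter=10.320

Straddling triangles (8 of 12):
  (v1,v3,v0) [++-] → (-0.885, 0.45426, 0.335)–(-0.885, -1.695, 0.335)  len=2.1493
  (v4,v1,v0) [-+-] → (-0.23718, -1.695, 0.335)–(-0.885, -1.695, 0.335)  len=0.6478
  (v0,v3,v2) [-+-] → (-0.885, 0.45426, 0.335)–(-0.885, 1.695, 0.335)  len=1.2407
  (v5,v1,v4) [++-] → (-0.23718, -1.695, 0.335)–(0.885, -1.695, 0.335)  len=1.1222
  (v3,v7,v2) [++-] → (0.23718, 1.695, 0.335)–(-0.885, 1.695, 0.335)  len=1.1222
  (v2,v7,v6) [-+-] → (0.23718, 1.695, 0.335)–(0.885, 1.695, 0.335)  len=0.6478
  (v6,v5,v4) [-+-] → (0.885, -0.45426, 0.335)–(0.885, -1.695, 0.335)  len=1.2407
  (v7,v5,v6) [++-] → (0.885, -0.45426, 0.335)–(0.885, 1.695, 0.335)  len=2.1493

Chained into 1 loop(s):
  loop 1: 8 segments, perimeter = 10.3200
Total perimeter = 10.320


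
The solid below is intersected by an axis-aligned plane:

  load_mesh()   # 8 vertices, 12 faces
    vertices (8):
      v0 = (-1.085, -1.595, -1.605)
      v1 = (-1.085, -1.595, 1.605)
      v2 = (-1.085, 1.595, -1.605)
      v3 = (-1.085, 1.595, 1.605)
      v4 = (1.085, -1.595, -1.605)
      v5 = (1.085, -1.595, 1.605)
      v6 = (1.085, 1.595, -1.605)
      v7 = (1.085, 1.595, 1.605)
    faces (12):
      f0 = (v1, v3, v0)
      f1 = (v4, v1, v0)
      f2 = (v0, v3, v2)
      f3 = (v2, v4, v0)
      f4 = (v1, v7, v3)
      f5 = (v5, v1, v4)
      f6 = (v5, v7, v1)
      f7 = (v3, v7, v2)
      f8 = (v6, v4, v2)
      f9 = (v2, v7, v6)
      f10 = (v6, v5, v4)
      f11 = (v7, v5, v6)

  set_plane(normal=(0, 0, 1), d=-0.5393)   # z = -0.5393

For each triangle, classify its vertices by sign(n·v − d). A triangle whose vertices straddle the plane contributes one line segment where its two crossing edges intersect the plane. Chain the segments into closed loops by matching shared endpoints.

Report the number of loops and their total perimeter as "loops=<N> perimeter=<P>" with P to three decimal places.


loops=1 perimeter=10.720

Straddling triangles (8 of 12):
  (v1,v3,v0) [++-] → (-1.085, -0.53594, -0.5393)–(-1.085, -1.595, -0.5393)  len=1.0591
  (v4,v1,v0) [-+-] → (0.364574, -1.595, -0.5393)–(-1.085, -1.595, -0.5393)  len=1.4496
  (v0,v3,v2) [-+-] → (-1.085, -0.53594, -0.5393)–(-1.085, 1.595, -0.5393)  len=2.1309
  (v5,v1,v4) [++-] → (0.364574, -1.595, -0.5393)–(1.085, -1.595, -0.5393)  len=0.7204
  (v3,v7,v2) [++-] → (-0.364574, 1.595, -0.5393)–(-1.085, 1.595, -0.5393)  len=0.7204
  (v2,v7,v6) [-+-] → (-0.364574, 1.595, -0.5393)–(1.085, 1.595, -0.5393)  len=1.4496
  (v6,v5,v4) [-+-] → (1.085, 0.53594, -0.5393)–(1.085, -1.595, -0.5393)  len=2.1309
  (v7,v5,v6) [++-] → (1.085, 0.53594, -0.5393)–(1.085, 1.595, -0.5393)  len=1.0591

Chained into 1 loop(s):
  loop 1: 8 segments, perimeter = 10.7200
Total perimeter = 10.720


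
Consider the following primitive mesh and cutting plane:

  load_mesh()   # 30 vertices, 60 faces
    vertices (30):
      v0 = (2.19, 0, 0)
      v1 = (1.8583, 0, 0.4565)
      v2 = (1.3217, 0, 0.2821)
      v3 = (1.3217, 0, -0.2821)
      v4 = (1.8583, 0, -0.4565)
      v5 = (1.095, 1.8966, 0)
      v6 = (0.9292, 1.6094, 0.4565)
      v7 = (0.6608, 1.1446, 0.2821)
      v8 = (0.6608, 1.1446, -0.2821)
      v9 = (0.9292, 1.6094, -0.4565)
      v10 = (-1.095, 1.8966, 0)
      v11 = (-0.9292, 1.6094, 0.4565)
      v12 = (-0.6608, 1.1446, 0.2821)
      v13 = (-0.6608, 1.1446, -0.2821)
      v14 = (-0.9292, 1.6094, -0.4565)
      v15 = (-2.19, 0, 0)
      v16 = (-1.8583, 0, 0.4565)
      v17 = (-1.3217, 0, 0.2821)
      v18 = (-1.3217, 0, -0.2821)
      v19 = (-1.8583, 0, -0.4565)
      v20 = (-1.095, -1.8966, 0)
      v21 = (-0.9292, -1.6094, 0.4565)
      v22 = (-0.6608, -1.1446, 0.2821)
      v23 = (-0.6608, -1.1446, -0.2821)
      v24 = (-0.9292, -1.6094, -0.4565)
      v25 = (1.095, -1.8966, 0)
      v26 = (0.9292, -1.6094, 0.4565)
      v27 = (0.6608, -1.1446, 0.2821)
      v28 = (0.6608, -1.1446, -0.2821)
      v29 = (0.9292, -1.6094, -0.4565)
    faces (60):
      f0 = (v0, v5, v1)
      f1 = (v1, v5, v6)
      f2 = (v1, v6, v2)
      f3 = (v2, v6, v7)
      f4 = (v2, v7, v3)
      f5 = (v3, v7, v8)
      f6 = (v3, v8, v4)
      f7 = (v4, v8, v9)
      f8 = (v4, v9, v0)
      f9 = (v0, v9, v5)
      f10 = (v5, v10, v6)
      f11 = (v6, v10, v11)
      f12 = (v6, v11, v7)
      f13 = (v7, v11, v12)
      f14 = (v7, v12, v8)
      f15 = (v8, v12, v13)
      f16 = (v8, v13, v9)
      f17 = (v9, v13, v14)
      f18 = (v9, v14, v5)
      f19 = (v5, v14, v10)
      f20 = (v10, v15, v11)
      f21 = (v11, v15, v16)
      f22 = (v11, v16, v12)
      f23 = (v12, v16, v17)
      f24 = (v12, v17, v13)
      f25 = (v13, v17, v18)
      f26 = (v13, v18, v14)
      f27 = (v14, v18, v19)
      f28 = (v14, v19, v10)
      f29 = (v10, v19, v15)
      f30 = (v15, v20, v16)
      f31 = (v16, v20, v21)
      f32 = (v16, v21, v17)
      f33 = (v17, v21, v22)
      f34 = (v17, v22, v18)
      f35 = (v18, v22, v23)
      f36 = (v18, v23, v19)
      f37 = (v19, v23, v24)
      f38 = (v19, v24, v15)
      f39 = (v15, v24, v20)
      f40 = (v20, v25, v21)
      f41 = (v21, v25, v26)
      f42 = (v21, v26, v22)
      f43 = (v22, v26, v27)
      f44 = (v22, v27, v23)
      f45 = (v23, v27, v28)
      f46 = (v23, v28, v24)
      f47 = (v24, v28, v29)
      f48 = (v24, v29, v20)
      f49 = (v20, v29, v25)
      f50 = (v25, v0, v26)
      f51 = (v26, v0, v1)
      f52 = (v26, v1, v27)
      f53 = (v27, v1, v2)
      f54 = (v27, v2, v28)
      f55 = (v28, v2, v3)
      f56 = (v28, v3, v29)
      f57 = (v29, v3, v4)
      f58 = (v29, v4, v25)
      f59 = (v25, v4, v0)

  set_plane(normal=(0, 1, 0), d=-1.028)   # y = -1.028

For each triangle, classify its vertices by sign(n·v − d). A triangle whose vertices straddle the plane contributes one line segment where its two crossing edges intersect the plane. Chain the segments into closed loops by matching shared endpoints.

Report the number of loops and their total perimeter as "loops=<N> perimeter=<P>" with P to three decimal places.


loops=2 perimeter=5.643

Straddling triangles (20 of 60):
  (v15,v20,v16) [+-+] → (-1.59649, -1.028, 0)–(-1.44457, -1.028, 0.209067)  len=0.2584
  (v16,v20,v21) [+--] → (-1.44457, -1.028, 0.209067)–(-1.26484, -1.028, 0.4565)  len=0.3058
  (v16,v21,v17) [+-+] → (-1.26484, -1.028, 0.4565)–(-1.07099, -1.028, 0.393498)  len=0.2038
  (v17,v21,v22) [+--] → (-1.07099, -1.028, 0.393498)–(-0.728126, -1.028, 0.2821)  len=0.3605
  (v17,v22,v18) [+-+] → (-0.728126, -1.028, 0.2821)–(-0.728126, -1.028, 0.224625)  len=0.0575
  (v18,v22,v23) [+--] → (-0.728126, -1.028, 0.224625)–(-0.728126, -1.028, -0.2821)  len=0.5067
  (v18,v23,v19) [+-+] → (-0.728126, -1.028, -0.2821)–(-0.782789, -1.028, -0.299866)  len=0.0575
  (v19,v23,v24) [+--] → (-0.782789, -1.028, -0.299866)–(-1.26484, -1.028, -0.4565)  len=0.5069
  (v19,v24,v15) [+-+] → (-1.26484, -1.028, -0.4565)–(-1.38467, -1.028, -0.291588)  len=0.2038
  (v15,v24,v20) [+--] → (-1.38467, -1.028, -0.291588)–(-1.59649, -1.028, 0)  len=0.3604
  (v25,v0,v26) [-+-] → (1.59649, -1.028, 0)–(1.38467, -1.028, 0.291588)  len=0.3604
  (v26,v0,v1) [-++] → (1.38467, -1.028, 0.291588)–(1.26484, -1.028, 0.4565)  len=0.2038
  (v26,v1,v27) [-+-] → (1.26484, -1.028, 0.4565)–(0.782789, -1.028, 0.299866)  len=0.5069
  (v27,v1,v2) [-++] → (0.782789, -1.028, 0.299866)–(0.728126, -1.028, 0.2821)  len=0.0575
  (v27,v2,v28) [-+-] → (0.728126, -1.028, 0.2821)–(0.728126, -1.028, -0.224625)  len=0.5067
  (v28,v2,v3) [-++] → (0.728126, -1.028, -0.224625)–(0.728126, -1.028, -0.2821)  len=0.0575
  (v28,v3,v29) [-+-] → (0.728126, -1.028, -0.2821)–(1.07099, -1.028, -0.393498)  len=0.3605
  (v29,v3,v4) [-++] → (1.07099, -1.028, -0.393498)–(1.26484, -1.028, -0.4565)  len=0.2038
  (v29,v4,v25) [-+-] → (1.26484, -1.028, -0.4565)–(1.44457, -1.028, -0.209067)  len=0.3058
  (v25,v4,v0) [-++] → (1.44457, -1.028, -0.209067)–(1.59649, -1.028, 0)  len=0.2584

Chained into 2 loop(s):
  loop 1: 10 segments, perimeter = 2.8214
  loop 2: 10 segments, perimeter = 2.8214
Total perimeter = 5.643


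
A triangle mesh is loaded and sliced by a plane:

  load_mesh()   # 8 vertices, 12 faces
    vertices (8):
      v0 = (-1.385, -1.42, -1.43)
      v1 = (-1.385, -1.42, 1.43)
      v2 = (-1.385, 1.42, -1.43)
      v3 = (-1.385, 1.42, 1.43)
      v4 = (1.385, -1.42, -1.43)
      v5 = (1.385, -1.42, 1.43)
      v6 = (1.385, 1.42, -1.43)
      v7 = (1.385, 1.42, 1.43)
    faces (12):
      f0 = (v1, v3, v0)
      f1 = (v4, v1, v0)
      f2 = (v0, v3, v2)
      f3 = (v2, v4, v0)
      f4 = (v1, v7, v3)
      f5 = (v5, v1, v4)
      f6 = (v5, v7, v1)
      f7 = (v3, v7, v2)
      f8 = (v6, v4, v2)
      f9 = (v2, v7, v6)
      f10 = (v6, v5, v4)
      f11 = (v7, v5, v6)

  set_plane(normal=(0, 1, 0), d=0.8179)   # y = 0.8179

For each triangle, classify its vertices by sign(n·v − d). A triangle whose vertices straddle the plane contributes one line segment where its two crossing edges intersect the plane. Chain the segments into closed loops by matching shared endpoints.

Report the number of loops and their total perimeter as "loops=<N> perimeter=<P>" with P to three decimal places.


loops=1 perimeter=11.260

Straddling triangles (8 of 12):
  (v1,v3,v0) [-+-] → (-1.385, 0.8179, 1.43)–(-1.385, 0.8179, 0.82366)  len=0.6063
  (v0,v3,v2) [-++] → (-1.385, 0.8179, 0.82366)–(-1.385, 0.8179, -1.43)  len=2.2537
  (v2,v4,v0) [+--] → (-0.79774, 0.8179, -1.43)–(-1.385, 0.8179, -1.43)  len=0.5873
  (v1,v7,v3) [-++] → (0.79774, 0.8179, 1.43)–(-1.385, 0.8179, 1.43)  len=2.1827
  (v5,v7,v1) [-+-] → (1.385, 0.8179, 1.43)–(0.79774, 0.8179, 1.43)  len=0.5873
  (v6,v4,v2) [+-+] → (1.385, 0.8179, -1.43)–(-0.79774, 0.8179, -1.43)  len=2.1827
  (v6,v5,v4) [+--] → (1.385, 0.8179, -0.82366)–(1.385, 0.8179, -1.43)  len=0.6063
  (v7,v5,v6) [+-+] → (1.385, 0.8179, 1.43)–(1.385, 0.8179, -0.82366)  len=2.2537

Chained into 1 loop(s):
  loop 1: 8 segments, perimeter = 11.2600
Total perimeter = 11.260


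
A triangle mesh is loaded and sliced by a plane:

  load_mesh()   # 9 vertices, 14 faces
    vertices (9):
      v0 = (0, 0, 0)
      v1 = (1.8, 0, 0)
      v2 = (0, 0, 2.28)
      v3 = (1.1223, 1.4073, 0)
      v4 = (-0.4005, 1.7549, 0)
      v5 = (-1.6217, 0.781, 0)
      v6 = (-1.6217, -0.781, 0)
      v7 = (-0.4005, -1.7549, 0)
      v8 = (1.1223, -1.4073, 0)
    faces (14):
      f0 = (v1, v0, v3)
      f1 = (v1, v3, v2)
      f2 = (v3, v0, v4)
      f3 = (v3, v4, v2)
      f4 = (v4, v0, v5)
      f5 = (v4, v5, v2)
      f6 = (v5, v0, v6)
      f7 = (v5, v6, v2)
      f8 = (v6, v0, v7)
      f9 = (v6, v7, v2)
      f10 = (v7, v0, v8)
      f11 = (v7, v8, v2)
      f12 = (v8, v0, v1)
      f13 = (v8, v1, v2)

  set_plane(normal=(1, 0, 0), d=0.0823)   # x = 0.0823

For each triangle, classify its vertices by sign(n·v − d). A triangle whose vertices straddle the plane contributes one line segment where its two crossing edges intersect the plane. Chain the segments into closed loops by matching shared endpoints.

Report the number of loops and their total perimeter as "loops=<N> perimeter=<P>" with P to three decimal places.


Straddling triangles (8 of 14):
  (v1,v0,v3) [+-+] → (0.0823, 0, 0)–(0.0823, 0.103199, 0)  len=0.1032
  (v1,v3,v2) [++-] → (0.0823, 0.103199, 2.1128)–(0.0823, 0, 2.17575)  len=0.1209
  (v3,v0,v4) [+--] → (0.0823, 0.103199, 0)–(0.0823, 1.64469, 0)  len=1.5415
  (v3,v4,v2) [+--] → (0.0823, 1.64469, 0)–(0.0823, 0.103199, 2.1128)  len=2.6154
  (v7,v0,v8) [--+] → (0.0823, -0.103199, 0)–(0.0823, -1.64469, 0)  len=1.5415
  (v7,v8,v2) [-+-] → (0.0823, -1.64469, 0)–(0.0823, -0.103199, 2.1128)  len=2.6154
  (v8,v0,v1) [+-+] → (0.0823, -0.103199, 0)–(0.0823, 0, 0)  len=0.1032
  (v8,v1,v2) [++-] → (0.0823, 0, 2.17575)–(0.0823, -0.103199, 2.1128)  len=0.1209

Chained into 1 loop(s):
  loop 1: 8 segments, perimeter = 8.7619
Total perimeter = 8.762

loops=1 perimeter=8.762


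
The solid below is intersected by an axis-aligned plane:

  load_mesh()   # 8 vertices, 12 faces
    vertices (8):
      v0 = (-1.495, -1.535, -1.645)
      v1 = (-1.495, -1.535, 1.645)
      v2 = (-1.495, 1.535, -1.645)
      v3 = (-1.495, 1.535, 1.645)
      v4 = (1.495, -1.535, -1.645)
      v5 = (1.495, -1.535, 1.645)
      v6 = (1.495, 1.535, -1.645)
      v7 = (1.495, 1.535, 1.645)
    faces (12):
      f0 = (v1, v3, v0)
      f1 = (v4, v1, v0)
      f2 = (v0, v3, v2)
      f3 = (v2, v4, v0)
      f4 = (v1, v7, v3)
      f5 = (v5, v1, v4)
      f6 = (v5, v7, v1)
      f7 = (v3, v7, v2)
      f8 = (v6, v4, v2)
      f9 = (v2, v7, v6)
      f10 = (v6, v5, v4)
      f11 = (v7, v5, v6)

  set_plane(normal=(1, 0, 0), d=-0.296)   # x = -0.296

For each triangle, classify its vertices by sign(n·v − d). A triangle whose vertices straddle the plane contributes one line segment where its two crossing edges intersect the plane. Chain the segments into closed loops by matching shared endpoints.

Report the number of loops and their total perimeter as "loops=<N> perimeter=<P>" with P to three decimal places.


Straddling triangles (8 of 12):
  (v4,v1,v0) [+--] → (-0.296, -1.535, 0.325699)–(-0.296, -1.535, -1.645)  len=1.9707
  (v2,v4,v0) [-+-] → (-0.296, 0.30392, -1.645)–(-0.296, -1.535, -1.645)  len=1.8389
  (v1,v7,v3) [-+-] → (-0.296, -0.30392, 1.645)–(-0.296, 1.535, 1.645)  len=1.8389
  (v5,v1,v4) [+-+] → (-0.296, -1.535, 1.645)–(-0.296, -1.535, 0.325699)  len=1.3193
  (v5,v7,v1) [++-] → (-0.296, -0.30392, 1.645)–(-0.296, -1.535, 1.645)  len=1.2311
  (v3,v7,v2) [-+-] → (-0.296, 1.535, 1.645)–(-0.296, 1.535, -0.325699)  len=1.9707
  (v6,v4,v2) [++-] → (-0.296, 0.30392, -1.645)–(-0.296, 1.535, -1.645)  len=1.2311
  (v2,v7,v6) [-++] → (-0.296, 1.535, -0.325699)–(-0.296, 1.535, -1.645)  len=1.3193

Chained into 1 loop(s):
  loop 1: 8 segments, perimeter = 12.7200
Total perimeter = 12.720

loops=1 perimeter=12.720


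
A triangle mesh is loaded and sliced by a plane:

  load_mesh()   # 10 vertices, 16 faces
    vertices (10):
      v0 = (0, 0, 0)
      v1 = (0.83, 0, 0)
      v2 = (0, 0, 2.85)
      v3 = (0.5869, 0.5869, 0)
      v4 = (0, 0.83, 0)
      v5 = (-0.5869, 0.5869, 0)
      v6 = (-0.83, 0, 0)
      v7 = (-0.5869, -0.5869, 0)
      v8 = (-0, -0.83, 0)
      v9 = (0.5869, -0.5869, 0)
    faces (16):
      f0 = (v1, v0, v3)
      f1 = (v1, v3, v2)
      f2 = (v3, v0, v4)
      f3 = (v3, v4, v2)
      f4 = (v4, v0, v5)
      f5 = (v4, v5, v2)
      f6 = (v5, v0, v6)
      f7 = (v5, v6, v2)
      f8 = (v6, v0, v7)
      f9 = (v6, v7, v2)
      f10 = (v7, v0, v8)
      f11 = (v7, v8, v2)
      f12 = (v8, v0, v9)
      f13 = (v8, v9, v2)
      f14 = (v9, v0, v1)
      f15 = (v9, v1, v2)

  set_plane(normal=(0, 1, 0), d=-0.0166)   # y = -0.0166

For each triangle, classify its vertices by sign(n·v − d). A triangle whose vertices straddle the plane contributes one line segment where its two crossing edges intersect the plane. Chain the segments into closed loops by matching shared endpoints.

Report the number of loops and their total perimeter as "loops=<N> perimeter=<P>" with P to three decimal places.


Straddling triangles (8 of 16):
  (v6,v0,v7) [++-] → (-0.0166, -0.0166, 0)–(-0.823124, -0.0166, 0)  len=0.8065
  (v6,v7,v2) [+-+] → (-0.823124, -0.0166, 0)–(-0.0166, -0.0166, 2.76939)  len=2.8844
  (v7,v0,v8) [-+-] → (-0.0166, -0.0166, 0)–(0, -0.0166, 0)  len=0.0166
  (v7,v8,v2) [--+] → (0, -0.0166, 2.793)–(-0.0166, -0.0166, 2.76939)  len=0.0289
  (v8,v0,v9) [-+-] → (0, -0.0166, 0)–(0.0166, -0.0166, 0)  len=0.0166
  (v8,v9,v2) [--+] → (0.0166, -0.0166, 2.76939)–(0, -0.0166, 2.793)  len=0.0289
  (v9,v0,v1) [-++] → (0.0166, -0.0166, 0)–(0.823124, -0.0166, 0)  len=0.8065
  (v9,v1,v2) [-++] → (0.823124, -0.0166, 0)–(0.0166, -0.0166, 2.76939)  len=2.8844

Chained into 1 loop(s):
  loop 1: 8 segments, perimeter = 7.4729
Total perimeter = 7.473

loops=1 perimeter=7.473


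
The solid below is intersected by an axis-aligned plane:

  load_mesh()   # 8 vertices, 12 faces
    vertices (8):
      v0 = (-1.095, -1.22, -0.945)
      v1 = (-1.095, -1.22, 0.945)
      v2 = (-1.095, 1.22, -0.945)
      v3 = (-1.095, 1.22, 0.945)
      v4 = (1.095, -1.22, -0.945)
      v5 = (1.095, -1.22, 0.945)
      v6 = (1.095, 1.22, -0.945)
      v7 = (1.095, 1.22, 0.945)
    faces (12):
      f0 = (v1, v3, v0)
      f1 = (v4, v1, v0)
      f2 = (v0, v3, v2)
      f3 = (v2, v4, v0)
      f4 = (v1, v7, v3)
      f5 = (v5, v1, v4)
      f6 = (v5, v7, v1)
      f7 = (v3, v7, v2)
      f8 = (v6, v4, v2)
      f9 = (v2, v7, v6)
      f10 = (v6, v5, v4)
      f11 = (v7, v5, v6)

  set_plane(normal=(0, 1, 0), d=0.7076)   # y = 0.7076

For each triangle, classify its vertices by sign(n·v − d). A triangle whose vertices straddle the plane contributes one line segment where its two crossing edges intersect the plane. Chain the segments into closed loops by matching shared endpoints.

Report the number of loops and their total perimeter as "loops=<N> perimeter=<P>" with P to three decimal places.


Straddling triangles (8 of 12):
  (v1,v3,v0) [-+-] → (-1.095, 0.7076, 0.945)–(-1.095, 0.7076, 0.5481)  len=0.3969
  (v0,v3,v2) [-++] → (-1.095, 0.7076, 0.5481)–(-1.095, 0.7076, -0.945)  len=1.4931
  (v2,v4,v0) [+--] → (-0.6351, 0.7076, -0.945)–(-1.095, 0.7076, -0.945)  len=0.4599
  (v1,v7,v3) [-++] → (0.6351, 0.7076, 0.945)–(-1.095, 0.7076, 0.945)  len=1.7301
  (v5,v7,v1) [-+-] → (1.095, 0.7076, 0.945)–(0.6351, 0.7076, 0.945)  len=0.4599
  (v6,v4,v2) [+-+] → (1.095, 0.7076, -0.945)–(-0.6351, 0.7076, -0.945)  len=1.7301
  (v6,v5,v4) [+--] → (1.095, 0.7076, -0.5481)–(1.095, 0.7076, -0.945)  len=0.3969
  (v7,v5,v6) [+-+] → (1.095, 0.7076, 0.945)–(1.095, 0.7076, -0.5481)  len=1.4931

Chained into 1 loop(s):
  loop 1: 8 segments, perimeter = 8.1600
Total perimeter = 8.160

loops=1 perimeter=8.160


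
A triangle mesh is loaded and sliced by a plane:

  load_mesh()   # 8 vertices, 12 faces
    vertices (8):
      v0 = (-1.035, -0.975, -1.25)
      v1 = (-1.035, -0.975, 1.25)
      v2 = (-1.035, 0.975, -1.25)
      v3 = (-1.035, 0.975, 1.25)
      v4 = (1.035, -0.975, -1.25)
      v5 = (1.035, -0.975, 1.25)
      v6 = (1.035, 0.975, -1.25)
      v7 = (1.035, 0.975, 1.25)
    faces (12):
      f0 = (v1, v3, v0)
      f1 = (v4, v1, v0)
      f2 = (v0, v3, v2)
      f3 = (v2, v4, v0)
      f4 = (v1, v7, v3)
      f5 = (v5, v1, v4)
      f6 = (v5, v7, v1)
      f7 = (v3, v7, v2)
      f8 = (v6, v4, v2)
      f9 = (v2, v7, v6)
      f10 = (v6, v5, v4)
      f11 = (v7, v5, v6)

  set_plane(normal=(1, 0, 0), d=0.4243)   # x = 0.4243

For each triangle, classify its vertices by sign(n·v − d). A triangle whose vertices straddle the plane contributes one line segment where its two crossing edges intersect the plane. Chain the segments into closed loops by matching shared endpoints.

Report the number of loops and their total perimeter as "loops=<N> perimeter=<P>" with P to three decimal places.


Straddling triangles (8 of 12):
  (v4,v1,v0) [+--] → (0.4243, -0.975, -0.51244)–(0.4243, -0.975, -1.25)  len=0.7376
  (v2,v4,v0) [-+-] → (0.4243, -0.399703, -1.25)–(0.4243, -0.975, -1.25)  len=0.5753
  (v1,v7,v3) [-+-] → (0.4243, 0.399703, 1.25)–(0.4243, 0.975, 1.25)  len=0.5753
  (v5,v1,v4) [+-+] → (0.4243, -0.975, 1.25)–(0.4243, -0.975, -0.51244)  len=1.7624
  (v5,v7,v1) [++-] → (0.4243, 0.399703, 1.25)–(0.4243, -0.975, 1.25)  len=1.3747
  (v3,v7,v2) [-+-] → (0.4243, 0.975, 1.25)–(0.4243, 0.975, 0.51244)  len=0.7376
  (v6,v4,v2) [++-] → (0.4243, -0.399703, -1.25)–(0.4243, 0.975, -1.25)  len=1.3747
  (v2,v7,v6) [-++] → (0.4243, 0.975, 0.51244)–(0.4243, 0.975, -1.25)  len=1.7624

Chained into 1 loop(s):
  loop 1: 8 segments, perimeter = 8.9000
Total perimeter = 8.900

loops=1 perimeter=8.900


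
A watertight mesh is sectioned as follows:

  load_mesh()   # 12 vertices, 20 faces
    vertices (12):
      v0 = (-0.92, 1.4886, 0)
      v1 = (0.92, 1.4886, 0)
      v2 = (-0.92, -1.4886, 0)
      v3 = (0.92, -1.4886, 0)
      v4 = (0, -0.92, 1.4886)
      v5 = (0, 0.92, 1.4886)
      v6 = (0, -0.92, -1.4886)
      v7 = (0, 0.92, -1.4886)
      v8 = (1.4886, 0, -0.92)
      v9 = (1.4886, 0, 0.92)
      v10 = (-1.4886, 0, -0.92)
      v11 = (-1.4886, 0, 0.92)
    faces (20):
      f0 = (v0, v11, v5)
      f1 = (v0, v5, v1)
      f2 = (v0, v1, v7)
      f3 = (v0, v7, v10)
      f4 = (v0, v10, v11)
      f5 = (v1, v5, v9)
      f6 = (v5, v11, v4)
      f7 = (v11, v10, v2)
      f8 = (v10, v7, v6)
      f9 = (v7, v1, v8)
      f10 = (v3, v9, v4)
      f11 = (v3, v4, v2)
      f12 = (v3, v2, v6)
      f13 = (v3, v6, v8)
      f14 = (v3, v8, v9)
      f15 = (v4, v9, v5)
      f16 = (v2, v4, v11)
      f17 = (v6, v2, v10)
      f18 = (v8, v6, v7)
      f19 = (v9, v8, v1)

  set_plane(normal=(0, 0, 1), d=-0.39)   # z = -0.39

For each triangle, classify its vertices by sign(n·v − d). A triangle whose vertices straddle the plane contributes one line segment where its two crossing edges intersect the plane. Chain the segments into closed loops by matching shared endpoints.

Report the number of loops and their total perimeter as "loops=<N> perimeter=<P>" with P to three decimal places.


loops=1 perimeter=9.115

Straddling triangles (10 of 20):
  (v0,v1,v7) [++-] → (0.678968, 1.33963, -0.39)–(-0.678968, 1.33963, -0.39)  len=1.3579
  (v0,v7,v10) [+--] → (-0.678968, 1.33963, -0.39)–(-1.16104, 0.857563, -0.39)  len=0.6817
  (v0,v10,v11) [+-+] → (-1.16104, 0.857563, -0.39)–(-1.4886, 0, -0.39)  len=0.9180
  (v11,v10,v2) [+-+] → (-1.4886, 0, -0.39)–(-1.16104, -0.857563, -0.39)  len=0.9180
  (v7,v1,v8) [-+-] → (0.678968, 1.33963, -0.39)–(1.16104, 0.857563, -0.39)  len=0.6817
  (v3,v2,v6) [++-] → (-0.678968, -1.33963, -0.39)–(0.678968, -1.33963, -0.39)  len=1.3579
  (v3,v6,v8) [+--] → (0.678968, -1.33963, -0.39)–(1.16104, -0.857563, -0.39)  len=0.6817
  (v3,v8,v9) [+-+] → (1.16104, -0.857563, -0.39)–(1.4886, 0, -0.39)  len=0.9180
  (v6,v2,v10) [-+-] → (-0.678968, -1.33963, -0.39)–(-1.16104, -0.857563, -0.39)  len=0.6817
  (v9,v8,v1) [+-+] → (1.4886, 0, -0.39)–(1.16104, 0.857563, -0.39)  len=0.9180

Chained into 1 loop(s):
  loop 1: 10 segments, perimeter = 9.1148
Total perimeter = 9.115


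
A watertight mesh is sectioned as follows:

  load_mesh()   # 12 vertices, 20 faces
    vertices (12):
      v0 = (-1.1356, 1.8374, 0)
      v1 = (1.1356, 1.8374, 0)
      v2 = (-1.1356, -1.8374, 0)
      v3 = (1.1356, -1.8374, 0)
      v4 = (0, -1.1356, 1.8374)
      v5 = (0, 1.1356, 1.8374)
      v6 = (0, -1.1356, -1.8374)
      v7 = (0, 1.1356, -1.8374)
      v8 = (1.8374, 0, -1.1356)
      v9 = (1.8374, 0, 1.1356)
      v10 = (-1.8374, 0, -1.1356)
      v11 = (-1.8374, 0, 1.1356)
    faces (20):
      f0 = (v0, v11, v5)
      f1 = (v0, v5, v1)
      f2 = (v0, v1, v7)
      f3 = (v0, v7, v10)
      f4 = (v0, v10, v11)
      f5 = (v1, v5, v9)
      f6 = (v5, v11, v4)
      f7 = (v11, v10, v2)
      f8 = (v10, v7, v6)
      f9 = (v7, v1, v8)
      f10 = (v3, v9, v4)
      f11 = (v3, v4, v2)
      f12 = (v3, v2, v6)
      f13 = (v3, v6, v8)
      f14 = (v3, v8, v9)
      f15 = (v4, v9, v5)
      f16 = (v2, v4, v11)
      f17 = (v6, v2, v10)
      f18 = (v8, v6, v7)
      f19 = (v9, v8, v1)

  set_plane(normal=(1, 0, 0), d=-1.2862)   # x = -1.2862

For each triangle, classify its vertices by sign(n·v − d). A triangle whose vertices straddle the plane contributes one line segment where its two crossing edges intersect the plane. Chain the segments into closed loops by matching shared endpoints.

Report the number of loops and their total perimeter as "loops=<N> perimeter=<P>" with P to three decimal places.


loops=1 perimeter=8.574

Straddling triangles (8 of 20):
  (v0,v11,v5) [+-+] → (-1.2862, 1.44311, 0.24369)–(-1.2862, 0.340668, 1.34613)  len=1.5591
  (v0,v7,v10) [++-] → (-1.2862, 0.340668, -1.34613)–(-1.2862, 1.44311, -0.24369)  len=1.5591
  (v0,v10,v11) [+--] → (-1.2862, 1.44311, -0.24369)–(-1.2862, 1.44311, 0.24369)  len=0.4874
  (v5,v11,v4) [+-+] → (-1.2862, 0.340668, 1.34613)–(-1.2862, -0.340668, 1.34613)  len=0.6813
  (v11,v10,v2) [--+] → (-1.2862, -1.44311, -0.24369)–(-1.2862, -1.44311, 0.24369)  len=0.4874
  (v10,v7,v6) [-++] → (-1.2862, 0.340668, -1.34613)–(-1.2862, -0.340668, -1.34613)  len=0.6813
  (v2,v4,v11) [++-] → (-1.2862, -0.340668, 1.34613)–(-1.2862, -1.44311, 0.24369)  len=1.5591
  (v6,v2,v10) [++-] → (-1.2862, -1.44311, -0.24369)–(-1.2862, -0.340668, -1.34613)  len=1.5591

Chained into 1 loop(s):
  loop 1: 8 segments, perimeter = 8.5738
Total perimeter = 8.574


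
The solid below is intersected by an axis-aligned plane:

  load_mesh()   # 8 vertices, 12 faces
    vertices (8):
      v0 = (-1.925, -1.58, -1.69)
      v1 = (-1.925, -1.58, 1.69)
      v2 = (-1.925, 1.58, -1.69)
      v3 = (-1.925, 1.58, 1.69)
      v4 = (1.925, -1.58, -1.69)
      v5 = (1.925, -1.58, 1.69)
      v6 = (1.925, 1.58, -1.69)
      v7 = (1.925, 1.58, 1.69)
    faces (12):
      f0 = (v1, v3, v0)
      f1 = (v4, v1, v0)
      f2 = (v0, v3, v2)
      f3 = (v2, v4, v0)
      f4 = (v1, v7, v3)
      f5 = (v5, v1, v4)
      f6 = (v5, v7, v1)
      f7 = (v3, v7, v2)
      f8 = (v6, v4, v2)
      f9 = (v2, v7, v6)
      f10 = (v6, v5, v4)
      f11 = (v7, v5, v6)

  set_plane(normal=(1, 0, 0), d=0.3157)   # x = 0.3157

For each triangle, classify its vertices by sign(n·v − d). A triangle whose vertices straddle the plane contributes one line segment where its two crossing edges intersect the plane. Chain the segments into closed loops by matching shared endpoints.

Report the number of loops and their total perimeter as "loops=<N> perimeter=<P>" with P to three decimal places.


loops=1 perimeter=13.080

Straddling triangles (8 of 12):
  (v4,v1,v0) [+--] → (0.3157, -1.58, -0.27716)–(0.3157, -1.58, -1.69)  len=1.4128
  (v2,v4,v0) [-+-] → (0.3157, -0.25912, -1.69)–(0.3157, -1.58, -1.69)  len=1.3209
  (v1,v7,v3) [-+-] → (0.3157, 0.25912, 1.69)–(0.3157, 1.58, 1.69)  len=1.3209
  (v5,v1,v4) [+-+] → (0.3157, -1.58, 1.69)–(0.3157, -1.58, -0.27716)  len=1.9672
  (v5,v7,v1) [++-] → (0.3157, 0.25912, 1.69)–(0.3157, -1.58, 1.69)  len=1.8391
  (v3,v7,v2) [-+-] → (0.3157, 1.58, 1.69)–(0.3157, 1.58, 0.27716)  len=1.4128
  (v6,v4,v2) [++-] → (0.3157, -0.25912, -1.69)–(0.3157, 1.58, -1.69)  len=1.8391
  (v2,v7,v6) [-++] → (0.3157, 1.58, 0.27716)–(0.3157, 1.58, -1.69)  len=1.9672

Chained into 1 loop(s):
  loop 1: 8 segments, perimeter = 13.0800
Total perimeter = 13.080


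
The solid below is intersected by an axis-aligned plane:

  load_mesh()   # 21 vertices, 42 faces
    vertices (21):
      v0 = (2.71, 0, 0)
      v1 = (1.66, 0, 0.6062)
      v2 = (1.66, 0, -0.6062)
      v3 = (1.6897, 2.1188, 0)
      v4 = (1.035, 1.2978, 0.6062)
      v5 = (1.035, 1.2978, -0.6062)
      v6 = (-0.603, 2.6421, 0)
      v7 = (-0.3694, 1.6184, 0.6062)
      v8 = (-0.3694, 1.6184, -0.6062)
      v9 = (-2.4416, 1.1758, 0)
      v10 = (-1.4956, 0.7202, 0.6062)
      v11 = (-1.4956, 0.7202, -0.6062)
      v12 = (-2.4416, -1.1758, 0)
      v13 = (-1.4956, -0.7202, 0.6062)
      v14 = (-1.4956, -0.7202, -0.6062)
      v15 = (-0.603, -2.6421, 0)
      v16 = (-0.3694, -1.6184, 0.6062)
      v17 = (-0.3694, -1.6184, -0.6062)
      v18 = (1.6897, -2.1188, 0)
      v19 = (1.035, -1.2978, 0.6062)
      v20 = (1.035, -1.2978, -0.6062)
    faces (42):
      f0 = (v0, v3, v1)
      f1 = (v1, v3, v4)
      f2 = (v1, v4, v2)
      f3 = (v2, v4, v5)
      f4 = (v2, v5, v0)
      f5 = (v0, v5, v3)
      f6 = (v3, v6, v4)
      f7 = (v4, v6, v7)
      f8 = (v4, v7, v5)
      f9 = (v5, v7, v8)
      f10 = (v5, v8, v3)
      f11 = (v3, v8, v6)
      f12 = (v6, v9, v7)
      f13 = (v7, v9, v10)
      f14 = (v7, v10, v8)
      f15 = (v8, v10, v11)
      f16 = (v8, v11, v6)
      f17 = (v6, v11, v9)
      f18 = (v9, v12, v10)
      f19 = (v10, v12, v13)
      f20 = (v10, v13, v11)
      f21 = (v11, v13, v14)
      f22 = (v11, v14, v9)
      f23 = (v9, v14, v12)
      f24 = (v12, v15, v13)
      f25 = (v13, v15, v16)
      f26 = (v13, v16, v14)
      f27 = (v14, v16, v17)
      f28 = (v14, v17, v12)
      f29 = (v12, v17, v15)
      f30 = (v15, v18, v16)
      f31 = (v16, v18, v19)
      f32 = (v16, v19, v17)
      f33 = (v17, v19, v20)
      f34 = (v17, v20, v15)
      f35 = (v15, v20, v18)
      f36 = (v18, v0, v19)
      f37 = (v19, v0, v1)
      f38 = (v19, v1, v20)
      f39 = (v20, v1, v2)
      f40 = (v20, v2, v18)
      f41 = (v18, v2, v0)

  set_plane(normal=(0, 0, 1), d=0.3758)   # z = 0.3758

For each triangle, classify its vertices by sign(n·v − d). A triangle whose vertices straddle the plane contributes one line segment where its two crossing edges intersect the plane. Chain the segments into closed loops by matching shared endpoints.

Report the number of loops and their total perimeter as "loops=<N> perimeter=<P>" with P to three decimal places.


loops=2 perimeter=22.591

Straddling triangles (28 of 42):
  (v0,v3,v1) [--+] → (1.67129, 0.805298, 0.3758)–(2.05908, 0, 0.3758)  len=0.8938
  (v1,v3,v4) [+-+] → (1.67129, 0.805298, 0.3758)–(1.28383, 1.60984, 0.3758)  len=0.8930
  (v1,v4,v2) [++-] → (1.15377, 1.05117, 0.3758)–(1.66, 0, 0.3758)  len=1.1667
  (v2,v4,v5) [-+-] → (1.15377, 1.05117, 0.3758)–(1.035, 1.2978, 0.3758)  len=0.2737
  (v3,v6,v4) [--+] → (0.412441, 1.80873, 0.3758)–(1.28383, 1.60984, 0.3758)  len=0.8938
  (v4,v6,v7) [+-+] → (0.412441, 1.80873, 0.3758)–(-0.458185, 2.00748, 0.3758)  len=0.8930
  (v4,v7,v5) [++-] → (-0.102513, 1.55747, 0.3758)–(1.035, 1.2978, 0.3758)  len=1.1668
  (v5,v7,v8) [-+-] → (-0.102513, 1.55747, 0.3758)–(-0.3694, 1.6184, 0.3758)  len=0.2738
  (v6,v9,v7) [--+] → (-1.15699, 1.45018, 0.3758)–(-0.458185, 2.00748, 0.3758)  len=0.8938
  (v7,v9,v10) [+-+] → (-1.15699, 1.45018, 0.3758)–(-1.85515, 0.893361, 0.3758)  len=0.8930
  (v7,v10,v8) [++-] → (-1.28158, 0.890891, 0.3758)–(-0.3694, 1.6184, 0.3758)  len=1.1668
  (v8,v10,v11) [-+-] → (-1.28158, 0.890891, 0.3758)–(-1.4956, 0.7202, 0.3758)  len=0.2738
  (v9,v12,v10) [--+] → (-1.85515, -0.000417618, 0.3758)–(-1.85515, 0.893361, 0.3758)  len=0.8938
  (v10,v12,v13) [+-+] → (-1.85515, -0.000417618, 0.3758)–(-1.85515, -0.893361, 0.3758)  len=0.8929
  (v10,v13,v11) [++-] → (-1.4956, -0.446472, 0.3758)–(-1.4956, 0.7202, 0.3758)  len=1.1667
  (v11,v13,v14) [-+-] → (-1.4956, -0.446472, 0.3758)–(-1.4956, -0.7202, 0.3758)  len=0.2737
  (v12,v15,v13) [--+] → (-1.15635, -1.45066, 0.3758)–(-1.85515, -0.893361, 0.3758)  len=0.8938
  (v13,v15,v16) [+-+] → (-1.15635, -1.45066, 0.3758)–(-0.458185, -2.00748, 0.3758)  len=0.8930
  (v13,v16,v14) [++-] → (-0.583419, -1.44771, 0.3758)–(-1.4956, -0.7202, 0.3758)  len=1.1668
  (v14,v16,v17) [-+-] → (-0.583419, -1.44771, 0.3758)–(-0.3694, -1.6184, 0.3758)  len=0.2738
  (v15,v18,v16) [--+] → (0.413207, -1.80859, 0.3758)–(-0.458185, -2.00748, 0.3758)  len=0.8938
  (v16,v18,v19) [+-+] → (0.413207, -1.80859, 0.3758)–(1.28383, -1.60984, 0.3758)  len=0.8930
  (v16,v19,v17) [++-] → (0.768113, -1.35873, 0.3758)–(-0.3694, -1.6184, 0.3758)  len=1.1668
  (v17,v19,v20) [-+-] → (0.768113, -1.35873, 0.3758)–(1.035, -1.2978, 0.3758)  len=0.2738
  (v18,v0,v19) [--+] → (1.67162, -0.804542, 0.3758)–(1.28383, -1.60984, 0.3758)  len=0.8938
  (v19,v0,v1) [+-+] → (1.67162, -0.804542, 0.3758)–(2.05908, 0, 0.3758)  len=0.8930
  (v19,v1,v20) [++-] → (1.54123, -0.246629, 0.3758)–(1.035, -1.2978, 0.3758)  len=1.1667
  (v20,v1,v2) [-+-] → (1.54123, -0.246629, 0.3758)–(1.66, 0, 0.3758)  len=0.2737

Chained into 2 loop(s):
  loop 1: 14 segments, perimeter = 12.5076
  loop 2: 14 segments, perimeter = 10.0834
Total perimeter = 22.591


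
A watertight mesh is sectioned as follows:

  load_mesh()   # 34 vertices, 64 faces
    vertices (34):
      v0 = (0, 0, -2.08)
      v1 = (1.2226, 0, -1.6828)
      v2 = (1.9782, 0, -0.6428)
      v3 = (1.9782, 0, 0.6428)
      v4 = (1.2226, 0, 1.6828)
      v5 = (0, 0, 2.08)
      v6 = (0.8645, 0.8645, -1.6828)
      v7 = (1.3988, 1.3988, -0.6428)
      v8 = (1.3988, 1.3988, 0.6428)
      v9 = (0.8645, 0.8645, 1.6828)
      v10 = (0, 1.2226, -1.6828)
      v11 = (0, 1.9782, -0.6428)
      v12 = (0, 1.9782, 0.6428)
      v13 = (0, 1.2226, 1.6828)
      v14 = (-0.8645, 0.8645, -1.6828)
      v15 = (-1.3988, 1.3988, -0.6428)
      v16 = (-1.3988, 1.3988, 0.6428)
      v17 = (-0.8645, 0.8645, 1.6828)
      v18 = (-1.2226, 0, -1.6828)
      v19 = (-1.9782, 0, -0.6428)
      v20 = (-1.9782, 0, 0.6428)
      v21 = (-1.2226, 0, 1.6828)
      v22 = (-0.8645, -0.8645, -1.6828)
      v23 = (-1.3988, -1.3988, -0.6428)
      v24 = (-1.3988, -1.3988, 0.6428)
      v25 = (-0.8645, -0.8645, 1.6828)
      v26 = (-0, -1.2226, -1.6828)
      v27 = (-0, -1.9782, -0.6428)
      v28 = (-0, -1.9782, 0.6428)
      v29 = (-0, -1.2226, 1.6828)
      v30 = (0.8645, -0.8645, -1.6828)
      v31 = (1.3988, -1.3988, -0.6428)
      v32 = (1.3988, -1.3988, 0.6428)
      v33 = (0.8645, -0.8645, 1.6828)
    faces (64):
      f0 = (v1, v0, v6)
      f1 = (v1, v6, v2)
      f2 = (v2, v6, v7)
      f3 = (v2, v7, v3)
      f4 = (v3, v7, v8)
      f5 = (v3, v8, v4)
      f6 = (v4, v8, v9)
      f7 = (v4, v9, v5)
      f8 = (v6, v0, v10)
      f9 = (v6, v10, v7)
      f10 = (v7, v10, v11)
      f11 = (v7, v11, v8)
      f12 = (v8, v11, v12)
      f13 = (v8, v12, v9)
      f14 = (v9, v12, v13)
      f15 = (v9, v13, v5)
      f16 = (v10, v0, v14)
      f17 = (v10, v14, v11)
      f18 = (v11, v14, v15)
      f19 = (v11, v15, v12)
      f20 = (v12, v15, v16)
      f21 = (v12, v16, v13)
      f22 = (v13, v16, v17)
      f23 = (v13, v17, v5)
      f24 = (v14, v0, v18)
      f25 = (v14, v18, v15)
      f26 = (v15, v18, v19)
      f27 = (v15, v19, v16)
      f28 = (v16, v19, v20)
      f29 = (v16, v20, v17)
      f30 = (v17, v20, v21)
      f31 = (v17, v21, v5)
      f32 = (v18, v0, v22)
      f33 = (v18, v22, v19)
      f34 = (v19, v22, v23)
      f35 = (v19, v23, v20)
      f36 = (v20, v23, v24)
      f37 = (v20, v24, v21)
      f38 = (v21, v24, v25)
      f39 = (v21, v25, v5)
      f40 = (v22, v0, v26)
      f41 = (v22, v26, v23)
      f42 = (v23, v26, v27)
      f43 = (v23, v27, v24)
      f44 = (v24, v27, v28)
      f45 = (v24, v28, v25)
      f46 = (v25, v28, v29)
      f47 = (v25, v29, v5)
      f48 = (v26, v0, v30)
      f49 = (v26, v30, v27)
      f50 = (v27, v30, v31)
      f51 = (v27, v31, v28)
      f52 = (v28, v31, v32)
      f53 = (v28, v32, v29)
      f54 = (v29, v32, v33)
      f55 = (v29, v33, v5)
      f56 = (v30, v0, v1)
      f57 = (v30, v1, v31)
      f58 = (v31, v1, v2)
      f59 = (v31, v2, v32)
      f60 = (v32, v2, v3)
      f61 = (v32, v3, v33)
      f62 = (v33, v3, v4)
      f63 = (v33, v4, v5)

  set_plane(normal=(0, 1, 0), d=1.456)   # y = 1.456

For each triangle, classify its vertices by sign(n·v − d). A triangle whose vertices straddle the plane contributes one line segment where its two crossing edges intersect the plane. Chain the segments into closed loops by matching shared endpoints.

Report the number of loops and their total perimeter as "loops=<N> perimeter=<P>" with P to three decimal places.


loops=1 perimeter=8.376

Straddling triangles (10 of 64):
  (v7,v10,v11) [--+] → (0, 1.456, -1.36155)–(1.26071, 1.456, -0.6428)  len=1.4512
  (v7,v11,v8) [-+-] → (1.26071, 1.456, -0.6428)–(1.26071, 1.456, 0.515882)  len=1.1587
  (v8,v11,v12) [-++] → (1.26071, 1.456, 0.515882)–(1.26071, 1.456, 0.6428)  len=0.1269
  (v8,v12,v9) [-+-] → (1.26071, 1.456, 0.6428)–(0.405353, 1.456, 1.13044)  len=0.9846
  (v9,v12,v13) [-+-] → (0.405353, 1.456, 1.13044)–(0, 1.456, 1.36155)  len=0.4666
  (v10,v14,v11) [--+] → (-0.405353, 1.456, -1.13044)–(0, 1.456, -1.36155)  len=0.4666
  (v11,v14,v15) [+--] → (-0.405353, 1.456, -1.13044)–(-1.26071, 1.456, -0.6428)  len=0.9846
  (v11,v15,v12) [+-+] → (-1.26071, 1.456, -0.6428)–(-1.26071, 1.456, -0.515882)  len=0.1269
  (v12,v15,v16) [+--] → (-1.26071, 1.456, -0.515882)–(-1.26071, 1.456, 0.6428)  len=1.1587
  (v12,v16,v13) [+--] → (-1.26071, 1.456, 0.6428)–(0, 1.456, 1.36155)  len=1.4512

Chained into 1 loop(s):
  loop 1: 10 segments, perimeter = 8.3760
Total perimeter = 8.376


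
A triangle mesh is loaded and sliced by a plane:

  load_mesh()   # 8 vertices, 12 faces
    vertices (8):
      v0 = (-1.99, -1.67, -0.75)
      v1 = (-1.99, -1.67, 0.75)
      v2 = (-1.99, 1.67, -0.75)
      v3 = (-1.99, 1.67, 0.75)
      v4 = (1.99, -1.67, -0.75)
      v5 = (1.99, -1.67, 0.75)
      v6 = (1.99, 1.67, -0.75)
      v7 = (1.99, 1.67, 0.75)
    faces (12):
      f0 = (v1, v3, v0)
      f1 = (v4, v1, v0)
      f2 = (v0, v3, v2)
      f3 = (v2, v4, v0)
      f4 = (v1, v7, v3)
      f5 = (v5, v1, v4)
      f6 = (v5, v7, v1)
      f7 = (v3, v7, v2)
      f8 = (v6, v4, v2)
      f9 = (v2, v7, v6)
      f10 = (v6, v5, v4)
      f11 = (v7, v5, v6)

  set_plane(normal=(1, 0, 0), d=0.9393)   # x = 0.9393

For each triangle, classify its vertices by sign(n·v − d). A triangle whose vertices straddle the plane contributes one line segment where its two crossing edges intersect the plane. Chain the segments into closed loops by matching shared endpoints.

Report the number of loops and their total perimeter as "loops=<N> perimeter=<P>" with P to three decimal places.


loops=1 perimeter=9.680

Straddling triangles (8 of 12):
  (v4,v1,v0) [+--] → (0.9393, -1.67, -0.354008)–(0.9393, -1.67, -0.75)  len=0.3960
  (v2,v4,v0) [-+-] → (0.9393, -0.788257, -0.75)–(0.9393, -1.67, -0.75)  len=0.8817
  (v1,v7,v3) [-+-] → (0.9393, 0.788257, 0.75)–(0.9393, 1.67, 0.75)  len=0.8817
  (v5,v1,v4) [+-+] → (0.9393, -1.67, 0.75)–(0.9393, -1.67, -0.354008)  len=1.1040
  (v5,v7,v1) [++-] → (0.9393, 0.788257, 0.75)–(0.9393, -1.67, 0.75)  len=2.4583
  (v3,v7,v2) [-+-] → (0.9393, 1.67, 0.75)–(0.9393, 1.67, 0.354008)  len=0.3960
  (v6,v4,v2) [++-] → (0.9393, -0.788257, -0.75)–(0.9393, 1.67, -0.75)  len=2.4583
  (v2,v7,v6) [-++] → (0.9393, 1.67, 0.354008)–(0.9393, 1.67, -0.75)  len=1.1040

Chained into 1 loop(s):
  loop 1: 8 segments, perimeter = 9.6800
Total perimeter = 9.680
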